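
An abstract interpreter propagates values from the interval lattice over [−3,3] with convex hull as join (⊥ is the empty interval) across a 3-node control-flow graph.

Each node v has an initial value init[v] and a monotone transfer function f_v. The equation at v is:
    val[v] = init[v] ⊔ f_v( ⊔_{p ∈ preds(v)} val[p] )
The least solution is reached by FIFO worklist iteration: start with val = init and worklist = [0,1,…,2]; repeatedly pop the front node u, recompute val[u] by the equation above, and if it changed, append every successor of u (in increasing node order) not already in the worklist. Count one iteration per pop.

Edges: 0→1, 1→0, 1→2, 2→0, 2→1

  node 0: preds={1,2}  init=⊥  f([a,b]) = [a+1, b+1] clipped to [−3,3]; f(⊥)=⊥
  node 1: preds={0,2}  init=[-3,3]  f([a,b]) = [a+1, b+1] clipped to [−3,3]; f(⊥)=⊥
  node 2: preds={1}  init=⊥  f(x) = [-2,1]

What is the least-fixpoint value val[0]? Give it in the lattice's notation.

[-2,3]

Trace (5 dequeues):
  [1] u=0 | in [-3,3] | out [-2,3] | prev ⊥ | push {}
  [2] u=1 | in [-2,3] | out [-3,3] | ==
  [3] u=2 | in [-3,3] | out [-2,1] | prev ⊥ | push {0,1}
  [4] u=0 | in [-3,3] | out [-2,3] | ==
  [5] u=1 | in [-2,3] | out [-3,3] | ==

Converged values:
  [0] [-2,3]
  [1] [-3,3]
  [2] [-2,1]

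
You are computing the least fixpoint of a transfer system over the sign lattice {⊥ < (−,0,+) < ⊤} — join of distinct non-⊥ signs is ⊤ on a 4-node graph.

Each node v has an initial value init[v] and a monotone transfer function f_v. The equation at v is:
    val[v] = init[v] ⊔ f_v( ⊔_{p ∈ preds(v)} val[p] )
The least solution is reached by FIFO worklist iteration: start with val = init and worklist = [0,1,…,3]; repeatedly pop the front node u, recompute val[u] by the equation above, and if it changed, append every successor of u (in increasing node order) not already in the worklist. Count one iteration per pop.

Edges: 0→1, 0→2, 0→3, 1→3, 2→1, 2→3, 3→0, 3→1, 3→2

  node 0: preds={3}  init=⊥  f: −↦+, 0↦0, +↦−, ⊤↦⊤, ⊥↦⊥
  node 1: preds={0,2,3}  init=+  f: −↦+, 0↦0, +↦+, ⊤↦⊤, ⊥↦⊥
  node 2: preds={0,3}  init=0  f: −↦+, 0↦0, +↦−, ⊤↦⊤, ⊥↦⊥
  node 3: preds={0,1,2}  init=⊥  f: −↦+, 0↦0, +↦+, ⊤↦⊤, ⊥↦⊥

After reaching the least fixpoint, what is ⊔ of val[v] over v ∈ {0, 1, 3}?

⊤

Worklist (9 pops):
  #1 pop 0: in=⊥ → ⊥ (no change)
  #2 pop 1: in=0 → ⊤ (was +); enqueue []
  #3 pop 2: in=⊥ → 0 (no change)
  #4 pop 3: in=⊤ → ⊤ (was ⊥); enqueue [0,1,2]
  #5 pop 0: in=⊤ → ⊤ (was ⊥); enqueue [3]
  #6 pop 1: in=⊤ → ⊤ (no change)
  #7 pop 2: in=⊤ → ⊤ (was 0); enqueue [1]
  #8 pop 3: in=⊤ → ⊤ (no change)
  #9 pop 1: in=⊤ → ⊤ (no change)

Fixpoint:
  val[0] = ⊤
  val[1] = ⊤
  val[2] = ⊤
  val[3] = ⊤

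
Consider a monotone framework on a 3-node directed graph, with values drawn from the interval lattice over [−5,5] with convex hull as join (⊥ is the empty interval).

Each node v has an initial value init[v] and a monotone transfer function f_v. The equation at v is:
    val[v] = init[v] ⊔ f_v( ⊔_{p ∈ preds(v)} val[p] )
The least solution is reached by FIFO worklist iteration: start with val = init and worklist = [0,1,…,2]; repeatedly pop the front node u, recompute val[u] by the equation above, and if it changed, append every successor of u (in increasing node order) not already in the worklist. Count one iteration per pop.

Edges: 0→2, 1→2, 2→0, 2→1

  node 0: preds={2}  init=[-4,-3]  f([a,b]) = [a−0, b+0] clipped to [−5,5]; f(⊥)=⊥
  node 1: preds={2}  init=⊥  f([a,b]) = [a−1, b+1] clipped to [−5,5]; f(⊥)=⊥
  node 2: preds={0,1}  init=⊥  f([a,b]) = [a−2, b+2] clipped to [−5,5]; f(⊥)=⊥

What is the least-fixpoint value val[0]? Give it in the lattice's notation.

Trace (12 dequeues):
  [1] u=0 | in ⊥ | out [-4,-3] | ==
  [2] u=1 | in ⊥ | out ⊥ | ==
  [3] u=2 | in [-4,-3] | out [-5,-1] | prev ⊥ | push {0,1}
  [4] u=0 | in [-5,-1] | out [-5,-1] | prev [-4,-3] | push {2}
  [5] u=1 | in [-5,-1] | out [-5,0] | prev ⊥ | push {}
  [6] u=2 | in [-5,0] | out [-5,2] | prev [-5,-1] | push {0,1}
  [7] u=0 | in [-5,2] | out [-5,2] | prev [-5,-1] | push {2}
  [8] u=1 | in [-5,2] | out [-5,3] | prev [-5,0] | push {}
  [9] u=2 | in [-5,3] | out [-5,5] | prev [-5,2] | push {0,1}
  [10] u=0 | in [-5,5] | out [-5,5] | prev [-5,2] | push {2}
  [11] u=1 | in [-5,5] | out [-5,5] | prev [-5,3] | push {}
  [12] u=2 | in [-5,5] | out [-5,5] | ==

Converged values:
  [0] [-5,5]
  [1] [-5,5]
  [2] [-5,5]

[-5,5]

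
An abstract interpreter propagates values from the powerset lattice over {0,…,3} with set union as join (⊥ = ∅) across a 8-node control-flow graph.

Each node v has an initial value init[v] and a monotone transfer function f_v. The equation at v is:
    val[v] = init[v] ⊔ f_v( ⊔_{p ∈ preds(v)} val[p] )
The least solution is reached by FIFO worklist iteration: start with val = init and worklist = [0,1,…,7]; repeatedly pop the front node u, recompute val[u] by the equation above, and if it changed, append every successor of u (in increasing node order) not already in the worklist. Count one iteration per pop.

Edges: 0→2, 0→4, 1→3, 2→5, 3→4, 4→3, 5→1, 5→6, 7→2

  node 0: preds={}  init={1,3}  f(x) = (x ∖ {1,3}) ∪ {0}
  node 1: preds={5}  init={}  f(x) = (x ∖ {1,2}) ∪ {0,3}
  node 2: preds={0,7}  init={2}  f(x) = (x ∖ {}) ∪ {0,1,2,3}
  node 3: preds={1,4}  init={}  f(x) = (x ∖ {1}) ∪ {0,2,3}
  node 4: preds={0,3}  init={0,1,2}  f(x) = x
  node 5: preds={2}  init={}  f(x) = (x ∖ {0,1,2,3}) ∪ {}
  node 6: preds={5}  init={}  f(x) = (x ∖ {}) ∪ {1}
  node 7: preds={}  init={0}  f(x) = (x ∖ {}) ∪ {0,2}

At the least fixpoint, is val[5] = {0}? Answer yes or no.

Worklist (10 pops):
  #1 pop 0: in={} → {0,1,3} (was {1,3}); enqueue []
  #2 pop 1: in={} → {0,3} (was {}); enqueue []
  #3 pop 2: in={0,1,3} → {0,1,2,3} (was {2}); enqueue []
  #4 pop 3: in={0,1,2,3} → {0,2,3} (was {}); enqueue []
  #5 pop 4: in={0,1,2,3} → {0,1,2,3} (was {0,1,2}); enqueue [3]
  #6 pop 5: in={0,1,2,3} → {} (no change)
  #7 pop 6: in={} → {1} (was {}); enqueue []
  #8 pop 7: in={} → {0,2} (was {0}); enqueue [2]
  #9 pop 3: in={0,1,2,3} → {0,2,3} (no change)
  #10 pop 2: in={0,1,2,3} → {0,1,2,3} (no change)

Fixpoint:
  val[0] = {0,1,3}
  val[1] = {0,3}
  val[2] = {0,1,2,3}
  val[3] = {0,2,3}
  val[4] = {0,1,2,3}
  val[5] = {}
  val[6] = {1}
  val[7] = {0,2}

no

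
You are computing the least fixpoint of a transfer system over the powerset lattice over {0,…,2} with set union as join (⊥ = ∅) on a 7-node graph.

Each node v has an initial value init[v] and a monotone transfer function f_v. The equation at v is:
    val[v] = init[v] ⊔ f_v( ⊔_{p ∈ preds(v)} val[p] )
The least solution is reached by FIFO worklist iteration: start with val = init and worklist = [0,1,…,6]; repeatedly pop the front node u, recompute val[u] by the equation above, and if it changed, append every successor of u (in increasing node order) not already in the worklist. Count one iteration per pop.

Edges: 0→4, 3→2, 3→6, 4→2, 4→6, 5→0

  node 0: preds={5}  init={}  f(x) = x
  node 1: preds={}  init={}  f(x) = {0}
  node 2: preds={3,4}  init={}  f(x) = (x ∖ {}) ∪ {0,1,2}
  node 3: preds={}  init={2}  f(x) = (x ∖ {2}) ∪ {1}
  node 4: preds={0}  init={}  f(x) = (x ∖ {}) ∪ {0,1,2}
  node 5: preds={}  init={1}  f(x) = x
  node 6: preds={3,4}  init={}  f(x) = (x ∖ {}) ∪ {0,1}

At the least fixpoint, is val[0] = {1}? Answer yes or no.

Iteration log — 8 steps:
  step 1. node 0  ⊔preds={1}  new={1}  old={}  +wl: 
  step 2. node 1  ⊔preds={}  new={0}  old={}  +wl: 
  step 3. node 2  ⊔preds={2}  new={0,1,2}  old={}  +wl: 
  step 4. node 3  ⊔preds={}  new={1,2}  old={2}  +wl: 2
  step 5. node 4  ⊔preds={1}  new={0,1,2}  old={}  +wl: 
  step 6. node 5  ⊔preds={}  new={1}  stable
  step 7. node 6  ⊔preds={0,1,2}  new={0,1,2}  old={}  +wl: 
  step 8. node 2  ⊔preds={0,1,2}  new={0,1,2}  stable

Least fixpoint reached:
  node 0: {1}
  node 1: {0}
  node 2: {0,1,2}
  node 3: {1,2}
  node 4: {0,1,2}
  node 5: {1}
  node 6: {0,1,2}

yes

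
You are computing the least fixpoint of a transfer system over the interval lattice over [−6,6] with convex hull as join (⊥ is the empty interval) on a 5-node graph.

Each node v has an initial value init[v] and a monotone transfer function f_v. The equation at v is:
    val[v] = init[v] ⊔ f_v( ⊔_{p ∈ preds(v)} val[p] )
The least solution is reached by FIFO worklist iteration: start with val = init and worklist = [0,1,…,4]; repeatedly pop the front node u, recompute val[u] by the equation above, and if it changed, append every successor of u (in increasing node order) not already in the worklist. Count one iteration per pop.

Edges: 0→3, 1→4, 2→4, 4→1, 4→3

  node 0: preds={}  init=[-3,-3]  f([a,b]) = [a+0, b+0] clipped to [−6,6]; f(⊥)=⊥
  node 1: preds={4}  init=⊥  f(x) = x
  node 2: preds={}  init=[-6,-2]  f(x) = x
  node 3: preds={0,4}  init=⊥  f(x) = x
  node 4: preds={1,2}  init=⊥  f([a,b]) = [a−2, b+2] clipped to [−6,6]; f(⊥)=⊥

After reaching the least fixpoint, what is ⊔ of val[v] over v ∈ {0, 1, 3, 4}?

[-6,6]

Worklist (17 pops):
  #1 pop 0: in=⊥ → [-3,-3] (no change)
  #2 pop 1: in=⊥ → ⊥ (no change)
  #3 pop 2: in=⊥ → [-6,-2] (no change)
  #4 pop 3: in=[-3,-3] → [-3,-3] (was ⊥); enqueue []
  #5 pop 4: in=[-6,-2] → [-6,0] (was ⊥); enqueue [1,3]
  #6 pop 1: in=[-6,0] → [-6,0] (was ⊥); enqueue [4]
  #7 pop 3: in=[-6,0] → [-6,0] (was [-3,-3]); enqueue []
  #8 pop 4: in=[-6,0] → [-6,2] (was [-6,0]); enqueue [1,3]
  #9 pop 1: in=[-6,2] → [-6,2] (was [-6,0]); enqueue [4]
  #10 pop 3: in=[-6,2] → [-6,2] (was [-6,0]); enqueue []
  #11 pop 4: in=[-6,2] → [-6,4] (was [-6,2]); enqueue [1,3]
  #12 pop 1: in=[-6,4] → [-6,4] (was [-6,2]); enqueue [4]
  #13 pop 3: in=[-6,4] → [-6,4] (was [-6,2]); enqueue []
  #14 pop 4: in=[-6,4] → [-6,6] (was [-6,4]); enqueue [1,3]
  #15 pop 1: in=[-6,6] → [-6,6] (was [-6,4]); enqueue [4]
  #16 pop 3: in=[-6,6] → [-6,6] (was [-6,4]); enqueue []
  #17 pop 4: in=[-6,6] → [-6,6] (no change)

Fixpoint:
  val[0] = [-3,-3]
  val[1] = [-6,6]
  val[2] = [-6,-2]
  val[3] = [-6,6]
  val[4] = [-6,6]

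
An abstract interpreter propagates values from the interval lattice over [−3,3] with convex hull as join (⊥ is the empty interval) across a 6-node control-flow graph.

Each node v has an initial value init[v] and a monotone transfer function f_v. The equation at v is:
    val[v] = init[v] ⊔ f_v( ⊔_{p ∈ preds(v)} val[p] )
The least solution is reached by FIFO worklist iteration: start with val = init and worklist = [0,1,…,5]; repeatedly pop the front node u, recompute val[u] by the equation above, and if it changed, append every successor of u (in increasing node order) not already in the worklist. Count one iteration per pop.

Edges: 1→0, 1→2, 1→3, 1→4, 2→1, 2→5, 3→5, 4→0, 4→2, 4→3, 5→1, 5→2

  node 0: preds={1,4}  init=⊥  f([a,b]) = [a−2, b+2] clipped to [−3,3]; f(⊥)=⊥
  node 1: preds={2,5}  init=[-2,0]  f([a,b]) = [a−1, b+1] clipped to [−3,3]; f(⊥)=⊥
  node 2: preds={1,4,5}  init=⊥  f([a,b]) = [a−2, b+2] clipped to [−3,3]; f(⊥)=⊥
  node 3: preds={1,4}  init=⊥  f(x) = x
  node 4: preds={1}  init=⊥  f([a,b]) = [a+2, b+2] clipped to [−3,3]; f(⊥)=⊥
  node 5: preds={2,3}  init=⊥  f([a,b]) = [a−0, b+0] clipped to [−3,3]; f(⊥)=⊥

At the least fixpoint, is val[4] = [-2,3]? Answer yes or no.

no

Iteration log — 17 steps:
  step 1. node 0  ⊔preds=[-2,0]  new=[-3,2]  old=⊥  +wl: 
  step 2. node 1  ⊔preds=⊥  new=[-2,0]  stable
  step 3. node 2  ⊔preds=[-2,0]  new=[-3,2]  old=⊥  +wl: 1
  step 4. node 3  ⊔preds=[-2,0]  new=[-2,0]  old=⊥  +wl: 
  step 5. node 4  ⊔preds=[-2,0]  new=[0,2]  old=⊥  +wl: 0,2,3
  step 6. node 5  ⊔preds=[-3,2]  new=[-3,2]  old=⊥  +wl: 
  step 7. node 1  ⊔preds=[-3,2]  new=[-3,3]  old=[-2,0]  +wl: 4
  step 8. node 0  ⊔preds=[-3,3]  new=[-3,3]  old=[-3,2]  +wl: 
  step 9. node 2  ⊔preds=[-3,3]  new=[-3,3]  old=[-3,2]  +wl: 1,5
  step 10. node 3  ⊔preds=[-3,3]  new=[-3,3]  old=[-2,0]  +wl: 
  step 11. node 4  ⊔preds=[-3,3]  new=[-1,3]  old=[0,2]  +wl: 0,2,3
  step 12. node 1  ⊔preds=[-3,3]  new=[-3,3]  stable
  step 13. node 5  ⊔preds=[-3,3]  new=[-3,3]  old=[-3,2]  +wl: 1
  step 14. node 0  ⊔preds=[-3,3]  new=[-3,3]  stable
  step 15. node 2  ⊔preds=[-3,3]  new=[-3,3]  stable
  step 16. node 3  ⊔preds=[-3,3]  new=[-3,3]  stable
  step 17. node 1  ⊔preds=[-3,3]  new=[-3,3]  stable

Least fixpoint reached:
  node 0: [-3,3]
  node 1: [-3,3]
  node 2: [-3,3]
  node 3: [-3,3]
  node 4: [-1,3]
  node 5: [-3,3]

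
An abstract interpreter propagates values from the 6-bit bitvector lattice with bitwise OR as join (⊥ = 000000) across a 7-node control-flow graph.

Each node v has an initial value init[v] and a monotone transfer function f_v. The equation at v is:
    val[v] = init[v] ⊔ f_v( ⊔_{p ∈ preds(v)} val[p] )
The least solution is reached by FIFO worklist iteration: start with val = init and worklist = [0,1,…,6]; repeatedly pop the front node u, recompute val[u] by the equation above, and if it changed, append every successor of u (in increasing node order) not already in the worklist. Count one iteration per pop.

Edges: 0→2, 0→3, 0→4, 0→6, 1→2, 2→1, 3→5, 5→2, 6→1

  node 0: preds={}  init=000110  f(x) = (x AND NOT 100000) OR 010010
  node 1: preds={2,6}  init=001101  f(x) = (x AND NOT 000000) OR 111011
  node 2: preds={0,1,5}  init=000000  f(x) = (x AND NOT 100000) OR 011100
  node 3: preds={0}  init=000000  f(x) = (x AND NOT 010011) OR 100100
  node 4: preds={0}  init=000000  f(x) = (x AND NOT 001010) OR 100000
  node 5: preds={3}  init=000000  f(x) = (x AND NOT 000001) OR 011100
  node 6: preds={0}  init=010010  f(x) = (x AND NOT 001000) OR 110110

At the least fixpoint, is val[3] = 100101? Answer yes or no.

no

Iteration log — 9 steps:
  step 1. node 0  ⊔preds=000000  new=010110  old=000110  +wl: 
  step 2. node 1  ⊔preds=010010  new=111111  old=001101  +wl: 
  step 3. node 2  ⊔preds=111111  new=011111  old=000000  +wl: 1
  step 4. node 3  ⊔preds=010110  new=100100  old=000000  +wl: 
  step 5. node 4  ⊔preds=010110  new=110100  old=000000  +wl: 
  step 6. node 5  ⊔preds=100100  new=111100  old=000000  +wl: 2
  step 7. node 6  ⊔preds=010110  new=110110  old=010010  +wl: 
  step 8. node 1  ⊔preds=111111  new=111111  stable
  step 9. node 2  ⊔preds=111111  new=011111  stable

Least fixpoint reached:
  node 0: 010110
  node 1: 111111
  node 2: 011111
  node 3: 100100
  node 4: 110100
  node 5: 111100
  node 6: 110110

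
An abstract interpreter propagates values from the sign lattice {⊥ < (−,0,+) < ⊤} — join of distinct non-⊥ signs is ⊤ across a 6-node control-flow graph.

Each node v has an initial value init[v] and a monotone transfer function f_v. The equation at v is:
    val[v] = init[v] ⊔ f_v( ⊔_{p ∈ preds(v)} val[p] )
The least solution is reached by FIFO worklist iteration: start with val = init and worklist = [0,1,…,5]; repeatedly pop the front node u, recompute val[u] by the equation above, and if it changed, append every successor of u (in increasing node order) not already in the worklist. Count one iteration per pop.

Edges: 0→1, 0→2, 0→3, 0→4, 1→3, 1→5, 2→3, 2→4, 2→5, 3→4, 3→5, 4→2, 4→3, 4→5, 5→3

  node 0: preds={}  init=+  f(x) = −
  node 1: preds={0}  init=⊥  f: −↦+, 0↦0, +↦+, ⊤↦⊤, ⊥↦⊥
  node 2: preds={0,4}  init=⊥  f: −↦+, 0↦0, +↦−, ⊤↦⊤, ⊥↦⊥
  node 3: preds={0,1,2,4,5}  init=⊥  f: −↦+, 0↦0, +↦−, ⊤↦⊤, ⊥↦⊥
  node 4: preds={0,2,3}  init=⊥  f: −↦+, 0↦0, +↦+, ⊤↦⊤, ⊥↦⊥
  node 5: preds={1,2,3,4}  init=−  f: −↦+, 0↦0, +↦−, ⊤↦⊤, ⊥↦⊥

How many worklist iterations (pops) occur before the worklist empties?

8

Worklist (8 pops):
  #1 pop 0: in=⊥ → ⊤ (was +); enqueue []
  #2 pop 1: in=⊤ → ⊤ (was ⊥); enqueue []
  #3 pop 2: in=⊤ → ⊤ (was ⊥); enqueue []
  #4 pop 3: in=⊤ → ⊤ (was ⊥); enqueue []
  #5 pop 4: in=⊤ → ⊤ (was ⊥); enqueue [2,3]
  #6 pop 5: in=⊤ → ⊤ (was −); enqueue []
  #7 pop 2: in=⊤ → ⊤ (no change)
  #8 pop 3: in=⊤ → ⊤ (no change)

Fixpoint:
  val[0] = ⊤
  val[1] = ⊤
  val[2] = ⊤
  val[3] = ⊤
  val[4] = ⊤
  val[5] = ⊤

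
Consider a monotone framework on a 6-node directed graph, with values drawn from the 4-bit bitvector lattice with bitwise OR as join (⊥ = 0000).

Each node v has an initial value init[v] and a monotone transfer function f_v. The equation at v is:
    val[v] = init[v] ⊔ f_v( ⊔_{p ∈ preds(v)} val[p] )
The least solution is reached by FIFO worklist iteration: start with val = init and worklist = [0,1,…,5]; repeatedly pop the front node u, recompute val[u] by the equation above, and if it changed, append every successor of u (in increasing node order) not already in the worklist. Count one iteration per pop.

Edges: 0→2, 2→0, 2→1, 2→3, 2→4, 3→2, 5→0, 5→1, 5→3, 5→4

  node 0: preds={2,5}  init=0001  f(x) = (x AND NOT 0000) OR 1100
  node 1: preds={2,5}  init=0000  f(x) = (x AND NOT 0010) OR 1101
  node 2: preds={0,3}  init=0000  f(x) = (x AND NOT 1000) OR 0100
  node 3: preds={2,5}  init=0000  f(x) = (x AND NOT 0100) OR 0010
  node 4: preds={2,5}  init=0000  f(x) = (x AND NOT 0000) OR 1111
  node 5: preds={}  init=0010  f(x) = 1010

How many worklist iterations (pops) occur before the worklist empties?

12

Trace (12 dequeues):
  [1] u=0 | in 0010 | out 1111 | prev 0001 | push {}
  [2] u=1 | in 0010 | out 1101 | prev 0000 | push {}
  [3] u=2 | in 1111 | out 0111 | prev 0000 | push {0,1}
  [4] u=3 | in 0111 | out 0011 | prev 0000 | push {2}
  [5] u=4 | in 0111 | out 1111 | prev 0000 | push {}
  [6] u=5 | in 0000 | out 1010 | prev 0010 | push {3,4}
  [7] u=0 | in 1111 | out 1111 | ==
  [8] u=1 | in 1111 | out 1101 | ==
  [9] u=2 | in 1111 | out 0111 | ==
  [10] u=3 | in 1111 | out 1011 | prev 0011 | push {2}
  [11] u=4 | in 1111 | out 1111 | ==
  [12] u=2 | in 1111 | out 0111 | ==

Converged values:
  [0] 1111
  [1] 1101
  [2] 0111
  [3] 1011
  [4] 1111
  [5] 1010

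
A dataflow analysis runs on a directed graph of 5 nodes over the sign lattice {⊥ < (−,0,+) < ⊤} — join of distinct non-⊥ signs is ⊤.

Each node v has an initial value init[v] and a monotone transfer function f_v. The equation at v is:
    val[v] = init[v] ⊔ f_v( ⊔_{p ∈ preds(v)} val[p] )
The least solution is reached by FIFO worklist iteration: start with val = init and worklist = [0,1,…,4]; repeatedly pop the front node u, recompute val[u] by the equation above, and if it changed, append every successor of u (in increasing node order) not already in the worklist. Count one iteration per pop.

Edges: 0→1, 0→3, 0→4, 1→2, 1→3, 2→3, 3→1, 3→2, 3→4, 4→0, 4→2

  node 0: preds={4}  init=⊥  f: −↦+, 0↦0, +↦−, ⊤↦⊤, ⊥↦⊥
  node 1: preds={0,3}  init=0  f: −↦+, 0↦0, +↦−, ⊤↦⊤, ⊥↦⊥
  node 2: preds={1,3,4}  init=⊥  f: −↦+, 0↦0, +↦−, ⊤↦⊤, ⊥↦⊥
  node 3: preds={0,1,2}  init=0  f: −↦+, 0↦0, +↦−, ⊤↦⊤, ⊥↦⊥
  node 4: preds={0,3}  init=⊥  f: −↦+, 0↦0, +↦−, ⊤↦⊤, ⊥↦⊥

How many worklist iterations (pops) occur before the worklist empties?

10

Worklist (10 pops):
  #1 pop 0: in=⊥ → ⊥ (no change)
  #2 pop 1: in=0 → 0 (no change)
  #3 pop 2: in=0 → 0 (was ⊥); enqueue []
  #4 pop 3: in=0 → 0 (no change)
  #5 pop 4: in=0 → 0 (was ⊥); enqueue [0,2]
  #6 pop 0: in=0 → 0 (was ⊥); enqueue [1,3,4]
  #7 pop 2: in=0 → 0 (no change)
  #8 pop 1: in=0 → 0 (no change)
  #9 pop 3: in=0 → 0 (no change)
  #10 pop 4: in=0 → 0 (no change)

Fixpoint:
  val[0] = 0
  val[1] = 0
  val[2] = 0
  val[3] = 0
  val[4] = 0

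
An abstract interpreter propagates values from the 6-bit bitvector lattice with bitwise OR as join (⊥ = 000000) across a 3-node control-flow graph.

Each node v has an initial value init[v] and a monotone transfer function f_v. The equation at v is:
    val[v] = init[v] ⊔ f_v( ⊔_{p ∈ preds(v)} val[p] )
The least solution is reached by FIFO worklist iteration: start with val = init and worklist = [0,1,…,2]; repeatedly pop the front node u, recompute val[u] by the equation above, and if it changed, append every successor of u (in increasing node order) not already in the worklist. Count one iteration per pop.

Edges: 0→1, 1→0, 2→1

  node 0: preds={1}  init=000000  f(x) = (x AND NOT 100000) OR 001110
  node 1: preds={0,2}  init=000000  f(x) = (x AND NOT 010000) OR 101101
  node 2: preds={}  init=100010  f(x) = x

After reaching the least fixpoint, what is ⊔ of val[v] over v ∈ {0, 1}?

101111

Iteration log — 5 steps:
  step 1. node 0  ⊔preds=000000  new=001110  old=000000  +wl: 
  step 2. node 1  ⊔preds=101110  new=101111  old=000000  +wl: 0
  step 3. node 2  ⊔preds=000000  new=100010  stable
  step 4. node 0  ⊔preds=101111  new=001111  old=001110  +wl: 1
  step 5. node 1  ⊔preds=101111  new=101111  stable

Least fixpoint reached:
  node 0: 001111
  node 1: 101111
  node 2: 100010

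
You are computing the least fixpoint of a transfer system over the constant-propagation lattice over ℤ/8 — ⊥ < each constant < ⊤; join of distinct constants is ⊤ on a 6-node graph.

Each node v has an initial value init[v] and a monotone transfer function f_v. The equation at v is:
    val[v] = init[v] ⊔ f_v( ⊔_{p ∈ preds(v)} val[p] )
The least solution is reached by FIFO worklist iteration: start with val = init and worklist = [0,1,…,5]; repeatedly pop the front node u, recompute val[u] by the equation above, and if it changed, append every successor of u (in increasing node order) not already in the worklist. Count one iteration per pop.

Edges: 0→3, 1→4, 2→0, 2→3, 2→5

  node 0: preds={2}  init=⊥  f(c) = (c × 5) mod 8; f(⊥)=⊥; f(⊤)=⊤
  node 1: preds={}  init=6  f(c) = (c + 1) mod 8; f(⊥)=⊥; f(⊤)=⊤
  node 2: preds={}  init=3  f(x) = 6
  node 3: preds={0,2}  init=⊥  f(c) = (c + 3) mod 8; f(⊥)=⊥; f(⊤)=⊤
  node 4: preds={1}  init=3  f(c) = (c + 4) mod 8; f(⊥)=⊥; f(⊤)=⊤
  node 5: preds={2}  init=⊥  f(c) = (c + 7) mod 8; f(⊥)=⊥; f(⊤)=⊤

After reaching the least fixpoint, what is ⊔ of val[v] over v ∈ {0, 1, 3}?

Trace (8 dequeues):
  [1] u=0 | in 3 | out 7 | prev ⊥ | push {}
  [2] u=1 | in ⊥ | out 6 | ==
  [3] u=2 | in ⊥ | out ⊤ | prev 3 | push {0}
  [4] u=3 | in ⊤ | out ⊤ | prev ⊥ | push {}
  [5] u=4 | in 6 | out ⊤ | prev 3 | push {}
  [6] u=5 | in ⊤ | out ⊤ | prev ⊥ | push {}
  [7] u=0 | in ⊤ | out ⊤ | prev 7 | push {3}
  [8] u=3 | in ⊤ | out ⊤ | ==

Converged values:
  [0] ⊤
  [1] 6
  [2] ⊤
  [3] ⊤
  [4] ⊤
  [5] ⊤

⊤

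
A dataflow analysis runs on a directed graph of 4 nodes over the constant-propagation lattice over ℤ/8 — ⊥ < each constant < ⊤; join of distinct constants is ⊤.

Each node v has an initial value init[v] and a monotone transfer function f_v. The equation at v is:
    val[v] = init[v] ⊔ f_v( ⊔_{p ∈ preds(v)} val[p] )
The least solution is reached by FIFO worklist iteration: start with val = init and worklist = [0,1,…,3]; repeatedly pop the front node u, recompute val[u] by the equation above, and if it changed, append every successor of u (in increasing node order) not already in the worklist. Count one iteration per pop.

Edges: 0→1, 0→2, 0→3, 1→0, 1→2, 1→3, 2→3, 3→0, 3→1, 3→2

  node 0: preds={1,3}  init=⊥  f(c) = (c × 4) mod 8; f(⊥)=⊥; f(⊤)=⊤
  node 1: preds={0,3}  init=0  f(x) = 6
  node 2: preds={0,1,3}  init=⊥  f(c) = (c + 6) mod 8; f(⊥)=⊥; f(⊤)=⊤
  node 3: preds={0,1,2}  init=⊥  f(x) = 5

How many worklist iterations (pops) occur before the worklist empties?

Worklist (8 pops):
  #1 pop 0: in=0 → 0 (was ⊥); enqueue []
  #2 pop 1: in=0 → ⊤ (was 0); enqueue [0]
  #3 pop 2: in=⊤ → ⊤ (was ⊥); enqueue []
  #4 pop 3: in=⊤ → 5 (was ⊥); enqueue [1,2]
  #5 pop 0: in=⊤ → ⊤ (was 0); enqueue [3]
  #6 pop 1: in=⊤ → ⊤ (no change)
  #7 pop 2: in=⊤ → ⊤ (no change)
  #8 pop 3: in=⊤ → 5 (no change)

Fixpoint:
  val[0] = ⊤
  val[1] = ⊤
  val[2] = ⊤
  val[3] = 5

8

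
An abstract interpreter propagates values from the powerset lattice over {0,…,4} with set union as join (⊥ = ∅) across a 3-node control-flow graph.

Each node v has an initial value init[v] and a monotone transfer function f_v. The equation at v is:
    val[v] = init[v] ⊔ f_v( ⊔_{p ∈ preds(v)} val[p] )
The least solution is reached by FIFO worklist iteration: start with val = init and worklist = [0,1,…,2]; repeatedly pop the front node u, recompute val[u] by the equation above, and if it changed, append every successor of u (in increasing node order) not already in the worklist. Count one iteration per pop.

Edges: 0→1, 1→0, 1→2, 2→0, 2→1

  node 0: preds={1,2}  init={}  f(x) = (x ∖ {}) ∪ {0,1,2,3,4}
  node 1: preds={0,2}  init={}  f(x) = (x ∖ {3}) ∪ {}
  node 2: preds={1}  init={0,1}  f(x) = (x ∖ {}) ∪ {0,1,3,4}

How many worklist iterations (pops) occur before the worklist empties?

5

Worklist (5 pops):
  #1 pop 0: in={0,1} → {0,1,2,3,4} (was {}); enqueue []
  #2 pop 1: in={0,1,2,3,4} → {0,1,2,4} (was {}); enqueue [0]
  #3 pop 2: in={0,1,2,4} → {0,1,2,3,4} (was {0,1}); enqueue [1]
  #4 pop 0: in={0,1,2,3,4} → {0,1,2,3,4} (no change)
  #5 pop 1: in={0,1,2,3,4} → {0,1,2,4} (no change)

Fixpoint:
  val[0] = {0,1,2,3,4}
  val[1] = {0,1,2,4}
  val[2] = {0,1,2,3,4}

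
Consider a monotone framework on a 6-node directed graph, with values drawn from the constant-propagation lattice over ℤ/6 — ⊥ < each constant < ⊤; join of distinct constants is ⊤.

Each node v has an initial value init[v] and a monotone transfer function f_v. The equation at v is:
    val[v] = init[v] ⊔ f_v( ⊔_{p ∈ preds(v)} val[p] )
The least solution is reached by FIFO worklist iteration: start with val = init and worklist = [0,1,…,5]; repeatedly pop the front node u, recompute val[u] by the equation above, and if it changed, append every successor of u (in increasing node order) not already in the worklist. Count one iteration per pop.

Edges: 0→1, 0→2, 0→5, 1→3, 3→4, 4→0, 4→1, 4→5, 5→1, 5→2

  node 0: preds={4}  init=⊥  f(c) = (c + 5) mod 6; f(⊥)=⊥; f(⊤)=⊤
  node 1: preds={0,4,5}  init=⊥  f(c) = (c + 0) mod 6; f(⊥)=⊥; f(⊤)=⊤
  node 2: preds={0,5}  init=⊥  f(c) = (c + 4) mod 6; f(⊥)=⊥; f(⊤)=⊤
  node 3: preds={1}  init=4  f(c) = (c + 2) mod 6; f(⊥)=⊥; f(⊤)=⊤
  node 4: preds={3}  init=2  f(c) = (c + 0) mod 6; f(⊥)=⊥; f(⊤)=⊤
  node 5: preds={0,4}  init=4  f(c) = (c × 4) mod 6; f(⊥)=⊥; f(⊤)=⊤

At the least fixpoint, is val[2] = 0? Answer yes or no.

no

Trace (10 dequeues):
  [1] u=0 | in 2 | out 1 | prev ⊥ | push {}
  [2] u=1 | in ⊤ | out ⊤ | prev ⊥ | push {}
  [3] u=2 | in ⊤ | out ⊤ | prev ⊥ | push {}
  [4] u=3 | in ⊤ | out ⊤ | prev 4 | push {}
  [5] u=4 | in ⊤ | out ⊤ | prev 2 | push {0,1}
  [6] u=5 | in ⊤ | out ⊤ | prev 4 | push {2}
  [7] u=0 | in ⊤ | out ⊤ | prev 1 | push {5}
  [8] u=1 | in ⊤ | out ⊤ | ==
  [9] u=2 | in ⊤ | out ⊤ | ==
  [10] u=5 | in ⊤ | out ⊤ | ==

Converged values:
  [0] ⊤
  [1] ⊤
  [2] ⊤
  [3] ⊤
  [4] ⊤
  [5] ⊤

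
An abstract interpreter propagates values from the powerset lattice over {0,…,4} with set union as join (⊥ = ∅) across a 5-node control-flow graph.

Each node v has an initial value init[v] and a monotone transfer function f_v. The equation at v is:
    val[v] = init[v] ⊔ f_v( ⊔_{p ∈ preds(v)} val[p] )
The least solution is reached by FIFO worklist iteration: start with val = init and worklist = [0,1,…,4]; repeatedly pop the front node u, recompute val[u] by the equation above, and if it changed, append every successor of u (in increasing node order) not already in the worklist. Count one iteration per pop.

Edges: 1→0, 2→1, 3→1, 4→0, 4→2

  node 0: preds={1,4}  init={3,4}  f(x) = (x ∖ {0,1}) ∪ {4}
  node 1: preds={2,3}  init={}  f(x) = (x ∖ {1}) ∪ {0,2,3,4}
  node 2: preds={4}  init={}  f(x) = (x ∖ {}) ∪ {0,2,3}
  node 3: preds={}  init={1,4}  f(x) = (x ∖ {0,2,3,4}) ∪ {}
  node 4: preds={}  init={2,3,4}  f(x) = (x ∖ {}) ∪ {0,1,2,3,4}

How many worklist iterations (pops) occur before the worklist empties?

Trace (9 dequeues):
  [1] u=0 | in {2,3,4} | out {2,3,4} | prev {3,4} | push {}
  [2] u=1 | in {1,4} | out {0,2,3,4} | prev {} | push {0}
  [3] u=2 | in {2,3,4} | out {0,2,3,4} | prev {} | push {1}
  [4] u=3 | in {} | out {1,4} | ==
  [5] u=4 | in {} | out {0,1,2,3,4} | prev {2,3,4} | push {2}
  [6] u=0 | in {0,1,2,3,4} | out {2,3,4} | ==
  [7] u=1 | in {0,1,2,3,4} | out {0,2,3,4} | ==
  [8] u=2 | in {0,1,2,3,4} | out {0,1,2,3,4} | prev {0,2,3,4} | push {1}
  [9] u=1 | in {0,1,2,3,4} | out {0,2,3,4} | ==

Converged values:
  [0] {2,3,4}
  [1] {0,2,3,4}
  [2] {0,1,2,3,4}
  [3] {1,4}
  [4] {0,1,2,3,4}

9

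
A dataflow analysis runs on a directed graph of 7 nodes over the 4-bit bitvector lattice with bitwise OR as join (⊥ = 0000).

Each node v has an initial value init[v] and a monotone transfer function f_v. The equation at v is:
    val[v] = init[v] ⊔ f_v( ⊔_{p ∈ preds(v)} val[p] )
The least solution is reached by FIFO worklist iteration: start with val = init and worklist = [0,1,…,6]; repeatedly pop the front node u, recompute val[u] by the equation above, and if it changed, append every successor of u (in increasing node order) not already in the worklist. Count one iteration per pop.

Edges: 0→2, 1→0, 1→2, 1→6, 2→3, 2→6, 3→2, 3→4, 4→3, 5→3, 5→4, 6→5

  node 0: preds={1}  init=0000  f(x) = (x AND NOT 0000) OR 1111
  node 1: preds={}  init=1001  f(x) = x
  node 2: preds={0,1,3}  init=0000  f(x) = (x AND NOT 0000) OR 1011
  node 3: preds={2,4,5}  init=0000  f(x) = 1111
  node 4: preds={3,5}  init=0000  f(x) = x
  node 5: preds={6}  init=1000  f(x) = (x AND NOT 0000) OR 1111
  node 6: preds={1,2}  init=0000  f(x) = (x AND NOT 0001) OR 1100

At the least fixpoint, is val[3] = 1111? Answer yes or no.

Worklist (11 pops):
  #1 pop 0: in=1001 → 1111 (was 0000); enqueue []
  #2 pop 1: in=0000 → 1001 (no change)
  #3 pop 2: in=1111 → 1111 (was 0000); enqueue []
  #4 pop 3: in=1111 → 1111 (was 0000); enqueue [2]
  #5 pop 4: in=1111 → 1111 (was 0000); enqueue [3]
  #6 pop 5: in=0000 → 1111 (was 1000); enqueue [4]
  #7 pop 6: in=1111 → 1110 (was 0000); enqueue [5]
  #8 pop 2: in=1111 → 1111 (no change)
  #9 pop 3: in=1111 → 1111 (no change)
  #10 pop 4: in=1111 → 1111 (no change)
  #11 pop 5: in=1110 → 1111 (no change)

Fixpoint:
  val[0] = 1111
  val[1] = 1001
  val[2] = 1111
  val[3] = 1111
  val[4] = 1111
  val[5] = 1111
  val[6] = 1110

yes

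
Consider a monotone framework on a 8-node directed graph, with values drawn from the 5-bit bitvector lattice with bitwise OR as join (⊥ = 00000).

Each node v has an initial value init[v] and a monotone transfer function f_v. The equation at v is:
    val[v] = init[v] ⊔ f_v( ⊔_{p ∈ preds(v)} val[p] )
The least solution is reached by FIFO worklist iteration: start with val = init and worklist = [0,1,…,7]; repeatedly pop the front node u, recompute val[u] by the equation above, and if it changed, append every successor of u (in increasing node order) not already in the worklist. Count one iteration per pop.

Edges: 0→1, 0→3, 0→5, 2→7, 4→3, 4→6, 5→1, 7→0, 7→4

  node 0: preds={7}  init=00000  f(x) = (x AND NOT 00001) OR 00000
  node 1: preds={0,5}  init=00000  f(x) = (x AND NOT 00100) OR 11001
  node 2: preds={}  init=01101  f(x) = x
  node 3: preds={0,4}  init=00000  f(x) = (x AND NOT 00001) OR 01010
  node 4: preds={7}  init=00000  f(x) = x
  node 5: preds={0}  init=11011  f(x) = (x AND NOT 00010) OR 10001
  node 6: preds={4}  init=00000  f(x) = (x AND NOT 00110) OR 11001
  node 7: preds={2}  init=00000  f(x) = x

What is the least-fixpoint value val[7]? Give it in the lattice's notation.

01101

Worklist (15 pops):
  #1 pop 0: in=00000 → 00000 (no change)
  #2 pop 1: in=11011 → 11011 (was 00000); enqueue []
  #3 pop 2: in=00000 → 01101 (no change)
  #4 pop 3: in=00000 → 01010 (was 00000); enqueue []
  #5 pop 4: in=00000 → 00000 (no change)
  #6 pop 5: in=00000 → 11011 (no change)
  #7 pop 6: in=00000 → 11001 (was 00000); enqueue []
  #8 pop 7: in=01101 → 01101 (was 00000); enqueue [0,4]
  #9 pop 0: in=01101 → 01100 (was 00000); enqueue [1,3,5]
  #10 pop 4: in=01101 → 01101 (was 00000); enqueue [6]
  #11 pop 1: in=11111 → 11011 (no change)
  #12 pop 3: in=01101 → 01110 (was 01010); enqueue []
  #13 pop 5: in=01100 → 11111 (was 11011); enqueue [1]
  #14 pop 6: in=01101 → 11001 (no change)
  #15 pop 1: in=11111 → 11011 (no change)

Fixpoint:
  val[0] = 01100
  val[1] = 11011
  val[2] = 01101
  val[3] = 01110
  val[4] = 01101
  val[5] = 11111
  val[6] = 11001
  val[7] = 01101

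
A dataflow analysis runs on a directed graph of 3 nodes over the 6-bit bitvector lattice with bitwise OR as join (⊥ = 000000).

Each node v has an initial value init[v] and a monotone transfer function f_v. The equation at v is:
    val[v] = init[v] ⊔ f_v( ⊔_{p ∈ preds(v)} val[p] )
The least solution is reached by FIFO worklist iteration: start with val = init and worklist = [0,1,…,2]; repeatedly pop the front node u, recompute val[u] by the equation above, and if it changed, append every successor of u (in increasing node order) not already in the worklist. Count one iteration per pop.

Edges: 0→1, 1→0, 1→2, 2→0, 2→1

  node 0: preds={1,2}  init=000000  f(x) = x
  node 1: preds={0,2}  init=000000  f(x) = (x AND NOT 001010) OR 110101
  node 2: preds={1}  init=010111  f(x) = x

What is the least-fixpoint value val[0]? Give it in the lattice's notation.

110111

Iteration log — 5 steps:
  step 1. node 0  ⊔preds=010111  new=010111  old=000000  +wl: 
  step 2. node 1  ⊔preds=010111  new=110101  old=000000  +wl: 0
  step 3. node 2  ⊔preds=110101  new=110111  old=010111  +wl: 1
  step 4. node 0  ⊔preds=110111  new=110111  old=010111  +wl: 
  step 5. node 1  ⊔preds=110111  new=110101  stable

Least fixpoint reached:
  node 0: 110111
  node 1: 110101
  node 2: 110111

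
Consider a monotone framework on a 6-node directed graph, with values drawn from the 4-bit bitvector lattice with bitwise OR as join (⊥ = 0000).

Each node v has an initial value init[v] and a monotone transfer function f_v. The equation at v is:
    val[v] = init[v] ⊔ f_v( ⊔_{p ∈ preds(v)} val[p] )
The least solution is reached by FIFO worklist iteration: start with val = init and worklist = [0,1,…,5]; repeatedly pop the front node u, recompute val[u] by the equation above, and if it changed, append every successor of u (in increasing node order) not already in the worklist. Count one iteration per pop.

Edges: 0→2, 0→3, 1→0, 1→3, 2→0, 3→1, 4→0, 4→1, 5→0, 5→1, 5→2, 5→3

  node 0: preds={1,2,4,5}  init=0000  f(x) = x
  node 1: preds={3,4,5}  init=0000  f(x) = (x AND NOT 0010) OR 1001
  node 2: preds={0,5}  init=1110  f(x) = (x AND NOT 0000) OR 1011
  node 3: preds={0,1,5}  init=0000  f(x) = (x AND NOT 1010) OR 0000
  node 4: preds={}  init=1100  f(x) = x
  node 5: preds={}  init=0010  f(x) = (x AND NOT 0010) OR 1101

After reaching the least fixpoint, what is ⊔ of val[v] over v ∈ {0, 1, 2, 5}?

1111

Trace (10 dequeues):
  [1] u=0 | in 1110 | out 1110 | prev 0000 | push {}
  [2] u=1 | in 1110 | out 1101 | prev 0000 | push {0}
  [3] u=2 | in 1110 | out 1111 | prev 1110 | push {}
  [4] u=3 | in 1111 | out 0101 | prev 0000 | push {1}
  [5] u=4 | in 0000 | out 1100 | ==
  [6] u=5 | in 0000 | out 1111 | prev 0010 | push {2,3}
  [7] u=0 | in 1111 | out 1111 | prev 1110 | push {}
  [8] u=1 | in 1111 | out 1101 | ==
  [9] u=2 | in 1111 | out 1111 | ==
  [10] u=3 | in 1111 | out 0101 | ==

Converged values:
  [0] 1111
  [1] 1101
  [2] 1111
  [3] 0101
  [4] 1100
  [5] 1111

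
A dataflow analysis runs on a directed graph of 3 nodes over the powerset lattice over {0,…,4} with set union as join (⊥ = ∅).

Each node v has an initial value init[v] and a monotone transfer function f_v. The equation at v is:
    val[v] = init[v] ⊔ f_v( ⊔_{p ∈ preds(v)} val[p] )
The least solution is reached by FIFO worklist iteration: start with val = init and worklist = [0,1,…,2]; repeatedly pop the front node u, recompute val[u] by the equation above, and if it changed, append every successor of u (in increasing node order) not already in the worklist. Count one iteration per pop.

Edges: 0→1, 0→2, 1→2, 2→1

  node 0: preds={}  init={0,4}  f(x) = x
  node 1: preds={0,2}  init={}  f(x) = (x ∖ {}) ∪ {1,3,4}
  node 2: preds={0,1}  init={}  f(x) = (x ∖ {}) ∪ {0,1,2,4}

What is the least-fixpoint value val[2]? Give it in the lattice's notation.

Iteration log — 5 steps:
  step 1. node 0  ⊔preds={}  new={0,4}  stable
  step 2. node 1  ⊔preds={0,4}  new={0,1,3,4}  old={}  +wl: 
  step 3. node 2  ⊔preds={0,1,3,4}  new={0,1,2,3,4}  old={}  +wl: 1
  step 4. node 1  ⊔preds={0,1,2,3,4}  new={0,1,2,3,4}  old={0,1,3,4}  +wl: 2
  step 5. node 2  ⊔preds={0,1,2,3,4}  new={0,1,2,3,4}  stable

Least fixpoint reached:
  node 0: {0,4}
  node 1: {0,1,2,3,4}
  node 2: {0,1,2,3,4}

{0,1,2,3,4}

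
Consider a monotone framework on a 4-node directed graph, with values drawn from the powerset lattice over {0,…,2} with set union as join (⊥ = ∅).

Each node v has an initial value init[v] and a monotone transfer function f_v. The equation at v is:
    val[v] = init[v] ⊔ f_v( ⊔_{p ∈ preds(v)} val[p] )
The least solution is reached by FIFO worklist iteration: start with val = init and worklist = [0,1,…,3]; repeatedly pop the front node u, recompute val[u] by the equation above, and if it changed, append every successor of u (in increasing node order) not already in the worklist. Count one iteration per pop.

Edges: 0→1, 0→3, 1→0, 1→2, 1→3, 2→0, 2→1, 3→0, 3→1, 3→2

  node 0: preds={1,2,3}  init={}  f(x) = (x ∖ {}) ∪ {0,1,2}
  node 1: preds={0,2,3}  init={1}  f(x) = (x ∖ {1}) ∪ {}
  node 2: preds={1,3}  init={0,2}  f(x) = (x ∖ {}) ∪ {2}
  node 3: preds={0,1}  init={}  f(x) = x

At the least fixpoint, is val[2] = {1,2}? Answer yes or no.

Iteration log — 7 steps:
  step 1. node 0  ⊔preds={0,1,2}  new={0,1,2}  old={}  +wl: 
  step 2. node 1  ⊔preds={0,1,2}  new={0,1,2}  old={1}  +wl: 0
  step 3. node 2  ⊔preds={0,1,2}  new={0,1,2}  old={0,2}  +wl: 1
  step 4. node 3  ⊔preds={0,1,2}  new={0,1,2}  old={}  +wl: 2
  step 5. node 0  ⊔preds={0,1,2}  new={0,1,2}  stable
  step 6. node 1  ⊔preds={0,1,2}  new={0,1,2}  stable
  step 7. node 2  ⊔preds={0,1,2}  new={0,1,2}  stable

Least fixpoint reached:
  node 0: {0,1,2}
  node 1: {0,1,2}
  node 2: {0,1,2}
  node 3: {0,1,2}

no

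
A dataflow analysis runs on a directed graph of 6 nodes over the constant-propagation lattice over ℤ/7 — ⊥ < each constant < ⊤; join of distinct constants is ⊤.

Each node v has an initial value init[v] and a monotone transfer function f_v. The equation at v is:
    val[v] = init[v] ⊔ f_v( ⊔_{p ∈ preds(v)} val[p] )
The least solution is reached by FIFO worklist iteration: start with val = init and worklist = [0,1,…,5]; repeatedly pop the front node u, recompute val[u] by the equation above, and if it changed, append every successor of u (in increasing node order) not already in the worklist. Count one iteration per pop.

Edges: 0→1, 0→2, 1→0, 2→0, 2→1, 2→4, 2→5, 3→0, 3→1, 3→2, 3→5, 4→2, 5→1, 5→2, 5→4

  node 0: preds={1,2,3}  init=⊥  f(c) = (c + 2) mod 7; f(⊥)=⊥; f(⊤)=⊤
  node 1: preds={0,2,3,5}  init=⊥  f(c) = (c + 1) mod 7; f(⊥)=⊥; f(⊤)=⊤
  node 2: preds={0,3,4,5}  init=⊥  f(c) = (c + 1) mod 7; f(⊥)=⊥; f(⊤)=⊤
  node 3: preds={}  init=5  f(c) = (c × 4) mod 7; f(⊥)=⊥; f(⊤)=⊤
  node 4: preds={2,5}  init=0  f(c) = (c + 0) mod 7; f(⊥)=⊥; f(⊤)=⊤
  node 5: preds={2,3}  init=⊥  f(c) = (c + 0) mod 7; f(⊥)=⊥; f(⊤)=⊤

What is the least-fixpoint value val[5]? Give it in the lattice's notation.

⊤

Iteration log — 10 steps:
  step 1. node 0  ⊔preds=5  new=0  old=⊥  +wl: 
  step 2. node 1  ⊔preds=⊤  new=⊤  old=⊥  +wl: 0
  step 3. node 2  ⊔preds=⊤  new=⊤  old=⊥  +wl: 1
  step 4. node 3  ⊔preds=⊥  new=5  stable
  step 5. node 4  ⊔preds=⊤  new=⊤  old=0  +wl: 2
  step 6. node 5  ⊔preds=⊤  new=⊤  old=⊥  +wl: 4
  step 7. node 0  ⊔preds=⊤  new=⊤  old=0  +wl: 
  step 8. node 1  ⊔preds=⊤  new=⊤  stable
  step 9. node 2  ⊔preds=⊤  new=⊤  stable
  step 10. node 4  ⊔preds=⊤  new=⊤  stable

Least fixpoint reached:
  node 0: ⊤
  node 1: ⊤
  node 2: ⊤
  node 3: 5
  node 4: ⊤
  node 5: ⊤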